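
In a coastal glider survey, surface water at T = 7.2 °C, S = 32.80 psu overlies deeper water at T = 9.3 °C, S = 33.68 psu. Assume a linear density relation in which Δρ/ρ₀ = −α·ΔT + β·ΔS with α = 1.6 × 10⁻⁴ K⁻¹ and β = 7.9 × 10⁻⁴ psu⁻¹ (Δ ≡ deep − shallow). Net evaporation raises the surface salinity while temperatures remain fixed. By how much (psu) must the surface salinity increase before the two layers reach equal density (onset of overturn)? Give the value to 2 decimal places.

0.45 psu

Neutral buoyancy requires −α(T_deep − T_surf) + β(S_deep − S_surf′) = 0.
S_surf′ = S_deep − (α/β)·ΔT = 33.68 − (1.6 × 10⁻⁴/7.9 × 10⁻⁴)·(+2.1) = 33.2547 psu.
Increase required: 33.2547 − 32.80 = 0.4547 psu.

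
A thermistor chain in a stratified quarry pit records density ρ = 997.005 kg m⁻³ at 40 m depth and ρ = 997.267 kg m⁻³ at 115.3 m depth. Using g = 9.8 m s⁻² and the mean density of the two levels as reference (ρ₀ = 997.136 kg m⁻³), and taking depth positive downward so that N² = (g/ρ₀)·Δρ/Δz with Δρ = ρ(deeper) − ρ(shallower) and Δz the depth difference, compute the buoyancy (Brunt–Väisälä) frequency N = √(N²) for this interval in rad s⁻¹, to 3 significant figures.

Δρ = 997.267 − 997.005 = 0.262 kg m⁻³ over Δz = 115.3 − 40 = 75.3 m.
N² = (9.8/997.136) × (0.262/75.3) = 3.4196 × 10⁻⁵ s⁻².
N = √(3.4196 × 10⁻⁵) = 5.8477 × 10⁻³ rad s⁻¹ ≈ 5.85 × 10⁻³ rad s⁻¹.

5.85 × 10⁻³ rad s⁻¹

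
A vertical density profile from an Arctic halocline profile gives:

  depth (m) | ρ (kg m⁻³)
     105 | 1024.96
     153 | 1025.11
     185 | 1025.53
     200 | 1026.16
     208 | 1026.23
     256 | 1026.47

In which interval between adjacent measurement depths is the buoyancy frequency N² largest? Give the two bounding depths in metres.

185–200 m

Compute the density gradient over each adjacent pair:
  105–153 m: Δρ/Δz = 0.15/48 = 3.1 × 10⁻³ kg m⁻⁴
  153–185 m: Δρ/Δz = 0.42/32 = 0.013 kg m⁻⁴
  185–200 m: Δρ/Δz = 0.63/15 = 0.042 kg m⁻⁴
  200–208 m: Δρ/Δz = 0.07/8 = 8.8 × 10⁻³ kg m⁻⁴
  208–256 m: Δρ/Δz = 0.24/48 = 5.0 × 10⁻³ kg m⁻⁴
The largest gradient is in the 185–200 m interval — the pycnocline.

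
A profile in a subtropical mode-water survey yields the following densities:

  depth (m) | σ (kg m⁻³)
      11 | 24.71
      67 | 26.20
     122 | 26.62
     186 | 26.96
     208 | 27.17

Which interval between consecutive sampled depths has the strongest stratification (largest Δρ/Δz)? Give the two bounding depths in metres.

11–67 m

Compute the density gradient over each adjacent pair:
  11–67 m: Δρ/Δz = 1.49/56 = 0.027 kg m⁻⁴
  67–122 m: Δρ/Δz = 0.42/55 = 7.6 × 10⁻³ kg m⁻⁴
  122–186 m: Δρ/Δz = 0.34/64 = 5.3 × 10⁻³ kg m⁻⁴
  186–208 m: Δρ/Δz = 0.21/22 = 9.5 × 10⁻³ kg m⁻⁴
The largest gradient is in the 11–67 m interval — the pycnocline.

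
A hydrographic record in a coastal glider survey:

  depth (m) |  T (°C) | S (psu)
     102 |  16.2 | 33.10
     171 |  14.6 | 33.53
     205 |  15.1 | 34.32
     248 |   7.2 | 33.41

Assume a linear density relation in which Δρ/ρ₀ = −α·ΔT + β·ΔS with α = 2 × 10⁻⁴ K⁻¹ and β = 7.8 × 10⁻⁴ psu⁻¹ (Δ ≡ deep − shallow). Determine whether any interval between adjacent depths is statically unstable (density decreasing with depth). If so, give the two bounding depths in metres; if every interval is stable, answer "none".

none

Evaluate Δρ/ρ₀ = −αΔT + βΔS across each adjacent pair:
  102–171 m: −αΔT+βΔS = −(2 × 10⁻⁴)(-1.6)+(7.8 × 10⁻⁴)(+0.43) = 6.6 × 10⁻⁴ → stable
  171–205 m: −αΔT+βΔS = −(2 × 10⁻⁴)(+0.5)+(7.8 × 10⁻⁴)(+0.79) = 5.2 × 10⁻⁴ → stable
  205–248 m: −αΔT+βΔS = −(2 × 10⁻⁴)(-7.9)+(7.8 × 10⁻⁴)(-0.91) = 8.7 × 10⁻⁴ → stable
Every interval has Δρ > 0: the column is stably stratified throughout.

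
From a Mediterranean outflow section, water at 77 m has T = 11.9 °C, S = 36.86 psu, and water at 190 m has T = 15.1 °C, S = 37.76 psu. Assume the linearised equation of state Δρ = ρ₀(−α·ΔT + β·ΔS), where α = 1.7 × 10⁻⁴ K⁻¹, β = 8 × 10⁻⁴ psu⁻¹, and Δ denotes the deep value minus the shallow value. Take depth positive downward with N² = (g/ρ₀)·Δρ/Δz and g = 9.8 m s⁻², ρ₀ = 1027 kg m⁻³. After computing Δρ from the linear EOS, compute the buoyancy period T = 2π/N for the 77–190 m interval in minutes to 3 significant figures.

ΔT = +3.2 K, ΔS = +0.90 psu (deep − shallow).
Δρ/ρ₀ = −αΔT + βΔS = -5.44 × 10⁻⁴ + 7.20 × 10⁻⁴ = 1.76 × 10⁻⁴, so Δρ ≈ 0.1808 kg m⁻³.
N² = (g/ρ₀)·Δρ/Δz = g·(Δρ/ρ₀)/Δz = 9.8 × 1.76 × 10⁻⁴ / 113 = 1.5264 × 10⁻⁵ s⁻².
N = √(1.5264 × 10⁻⁵) = 3.9069 × 10⁻³ rad s⁻¹ → T = 2π/N = 1.6082 × 10³ s = 26.803 min ≈ 26.8 min.

26.8 min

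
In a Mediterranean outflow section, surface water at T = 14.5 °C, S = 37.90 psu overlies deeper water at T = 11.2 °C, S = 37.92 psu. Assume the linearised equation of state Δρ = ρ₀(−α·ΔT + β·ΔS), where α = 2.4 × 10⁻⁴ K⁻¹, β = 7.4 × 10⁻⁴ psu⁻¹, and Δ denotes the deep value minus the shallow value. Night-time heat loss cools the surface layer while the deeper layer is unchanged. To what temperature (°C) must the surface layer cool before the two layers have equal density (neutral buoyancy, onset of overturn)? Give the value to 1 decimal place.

11.1 °C

Neutral buoyancy requires Δρ = 0, i.e. −α(T_deep − T_surf′) + β(S_deep − S_surf) = 0.
T_surf′ = T_deep − (β/α)·ΔS = 11.2 − (7.4 × 10⁻⁴/2.4 × 10⁻⁴)·(+0.02) = 11.138 °C.
Cooling required: 14.5 − (11.138) = 3.362 °C.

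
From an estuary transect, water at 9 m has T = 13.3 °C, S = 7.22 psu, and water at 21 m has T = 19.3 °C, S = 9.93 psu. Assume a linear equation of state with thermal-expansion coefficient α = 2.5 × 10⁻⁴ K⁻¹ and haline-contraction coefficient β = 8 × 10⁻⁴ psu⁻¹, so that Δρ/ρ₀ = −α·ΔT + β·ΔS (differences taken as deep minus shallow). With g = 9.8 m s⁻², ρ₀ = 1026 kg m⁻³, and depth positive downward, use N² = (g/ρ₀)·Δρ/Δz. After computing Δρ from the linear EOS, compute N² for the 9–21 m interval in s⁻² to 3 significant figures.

ΔT = +6.0 K, ΔS = +2.71 psu (deep − shallow).
Δρ/ρ₀ = −αΔT + βΔS = -1.50 × 10⁻³ + 2.168 × 10⁻³ = 6.68 × 10⁻⁴, so Δρ ≈ 0.6854 kg m⁻³.
N² = (g/ρ₀)·Δρ/Δz = g·(Δρ/ρ₀)/Δz = 9.8 × 6.68 × 10⁻⁴ / 12 = 5.4553 × 10⁻⁴ s⁻² ≈ 5.46 × 10⁻⁴ s⁻².

5.46 × 10⁻⁴ s⁻²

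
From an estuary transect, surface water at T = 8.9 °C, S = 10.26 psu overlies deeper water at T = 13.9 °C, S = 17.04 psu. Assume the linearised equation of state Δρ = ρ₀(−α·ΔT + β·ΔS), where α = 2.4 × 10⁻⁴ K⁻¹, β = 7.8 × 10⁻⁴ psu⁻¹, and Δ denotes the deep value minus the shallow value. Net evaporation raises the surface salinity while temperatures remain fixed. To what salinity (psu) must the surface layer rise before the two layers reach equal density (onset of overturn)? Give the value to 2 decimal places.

15.50 psu

Neutral buoyancy requires −α(T_deep − T_surf) + β(S_deep − S_surf′) = 0.
S_surf′ = S_deep − (α/β)·ΔT = 17.04 − (2.4 × 10⁻⁴/7.8 × 10⁻⁴)·(+5.0) = 15.5015 psu.
Increase required: 15.5015 − 10.26 = 5.2415 psu.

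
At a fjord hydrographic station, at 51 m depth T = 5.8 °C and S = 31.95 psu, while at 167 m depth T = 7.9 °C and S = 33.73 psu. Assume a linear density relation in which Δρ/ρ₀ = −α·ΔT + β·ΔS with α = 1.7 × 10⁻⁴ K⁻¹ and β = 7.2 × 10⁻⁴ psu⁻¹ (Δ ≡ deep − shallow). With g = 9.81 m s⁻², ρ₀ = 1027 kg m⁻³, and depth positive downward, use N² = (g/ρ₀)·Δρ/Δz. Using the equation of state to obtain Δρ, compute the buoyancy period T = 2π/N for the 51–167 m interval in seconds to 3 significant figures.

ΔT = +2.1 K, ΔS = +1.78 psu (deep − shallow).
Δρ/ρ₀ = −αΔT + βΔS = -3.57 × 10⁻⁴ + 1.2816 × 10⁻³ = 9.246 × 10⁻⁴, so Δρ ≈ 0.9496 kg m⁻³.
N² = (g/ρ₀)·Δρ/Δz = g·(Δρ/ρ₀)/Δz = 9.81 × 9.246 × 10⁻⁴ / 116 = 7.8192 × 10⁻⁵ s⁻².
N = √(7.8192 × 10⁻⁵) = 8.8426 × 10⁻³ rad s⁻¹ → T = 2π/N = 710.56 s ≈ 711 s.

711 s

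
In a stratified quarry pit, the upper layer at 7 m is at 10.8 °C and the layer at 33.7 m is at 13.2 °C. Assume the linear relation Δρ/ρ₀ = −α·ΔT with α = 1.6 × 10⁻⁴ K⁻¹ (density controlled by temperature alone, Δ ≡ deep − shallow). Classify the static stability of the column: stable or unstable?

unstable

ΔT = 13.2 − 10.8 = +2.4 K, so Δρ/ρ₀ = −αΔT = -3.84 × 10⁻⁴.
Δρ/ρ₀ < 0, so Δρ < 0: deeper water is lighter → statically unstable; the column would overturn.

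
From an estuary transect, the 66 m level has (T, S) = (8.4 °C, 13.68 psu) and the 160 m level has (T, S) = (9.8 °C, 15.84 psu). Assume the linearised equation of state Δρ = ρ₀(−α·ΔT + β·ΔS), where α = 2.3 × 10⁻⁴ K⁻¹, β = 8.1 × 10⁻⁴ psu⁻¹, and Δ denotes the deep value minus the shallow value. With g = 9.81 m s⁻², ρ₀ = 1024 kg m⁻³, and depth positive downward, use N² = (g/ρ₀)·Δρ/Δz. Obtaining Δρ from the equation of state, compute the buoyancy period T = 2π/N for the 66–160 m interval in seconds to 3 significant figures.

515 s

ΔT = +1.4 K, ΔS = +2.16 psu (deep − shallow).
Δρ/ρ₀ = −αΔT + βΔS = -3.22 × 10⁻⁴ + 1.7496 × 10⁻³ = 1.4276 × 10⁻³, so Δρ ≈ 1.462 kg m⁻³.
N² = (g/ρ₀)·Δρ/Δz = g·(Δρ/ρ₀)/Δz = 9.81 × 1.4276 × 10⁻³ / 94 = 1.4899 × 10⁻⁴ s⁻².
N = √(1.4899 × 10⁻⁴) = 0.012206 rad s⁻¹ → T = 2π/N = 514.76 s ≈ 515 s.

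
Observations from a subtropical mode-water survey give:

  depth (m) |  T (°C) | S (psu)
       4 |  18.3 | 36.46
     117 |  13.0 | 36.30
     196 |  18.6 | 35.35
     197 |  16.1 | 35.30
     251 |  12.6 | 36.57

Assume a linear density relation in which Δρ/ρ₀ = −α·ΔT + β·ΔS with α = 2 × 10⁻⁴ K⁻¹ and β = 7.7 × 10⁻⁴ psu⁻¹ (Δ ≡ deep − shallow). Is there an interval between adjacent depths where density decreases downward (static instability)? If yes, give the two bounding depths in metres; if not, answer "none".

Evaluate Δρ/ρ₀ = −αΔT + βΔS across each adjacent pair:
  4–117 m: −αΔT+βΔS = −(2 × 10⁻⁴)(-5.3)+(7.7 × 10⁻⁴)(-0.16) = 9.4 × 10⁻⁴ → stable
  117–196 m: −αΔT+βΔS = −(2 × 10⁻⁴)(+5.6)+(7.7 × 10⁻⁴)(-0.95) = -1.9 × 10⁻³ → UNSTABLE
  196–197 m: −αΔT+βΔS = −(2 × 10⁻⁴)(-2.5)+(7.7 × 10⁻⁴)(-0.05) = 4.6 × 10⁻⁴ → stable
  197–251 m: −αΔT+βΔS = −(2 × 10⁻⁴)(-3.5)+(7.7 × 10⁻⁴)(+1.27) = 1.7 × 10⁻³ → stable
The 117–196 m interval has Δρ < 0: lighter water underlies denser water.

117–196 m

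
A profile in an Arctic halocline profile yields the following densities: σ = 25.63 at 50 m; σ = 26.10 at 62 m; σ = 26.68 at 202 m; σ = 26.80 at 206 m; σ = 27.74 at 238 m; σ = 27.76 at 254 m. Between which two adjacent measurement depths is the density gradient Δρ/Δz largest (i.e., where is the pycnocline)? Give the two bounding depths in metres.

Compute the density gradient over each adjacent pair:
  50–62 m: Δρ/Δz = 0.47/12 = 0.039 kg m⁻⁴
  62–202 m: Δρ/Δz = 0.58/140 = 4.1 × 10⁻³ kg m⁻⁴
  202–206 m: Δρ/Δz = 0.12/4 = 0.030 kg m⁻⁴
  206–238 m: Δρ/Δz = 0.94/32 = 0.029 kg m⁻⁴
  238–254 m: Δρ/Δz = 0.02/16 = 1.3 × 10⁻³ kg m⁻⁴
The largest gradient is in the 50–62 m interval — the pycnocline.

50–62 m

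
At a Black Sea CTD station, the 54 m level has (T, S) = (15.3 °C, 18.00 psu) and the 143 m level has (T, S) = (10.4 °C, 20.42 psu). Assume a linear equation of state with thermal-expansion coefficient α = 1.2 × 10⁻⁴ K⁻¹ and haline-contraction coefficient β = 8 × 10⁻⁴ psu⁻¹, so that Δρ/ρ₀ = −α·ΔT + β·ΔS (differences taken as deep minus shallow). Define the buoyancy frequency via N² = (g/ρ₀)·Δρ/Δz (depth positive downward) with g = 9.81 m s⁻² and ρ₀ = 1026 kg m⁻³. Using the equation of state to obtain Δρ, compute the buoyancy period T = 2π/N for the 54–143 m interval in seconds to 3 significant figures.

377 s

ΔT = -4.9 K, ΔS = +2.42 psu (deep − shallow).
Δρ/ρ₀ = −αΔT + βΔS = 5.88 × 10⁻⁴ + 1.936 × 10⁻³ = 2.524 × 10⁻³, so Δρ ≈ 2.590 kg m⁻³.
N² = (g/ρ₀)·Δρ/Δz = g·(Δρ/ρ₀)/Δz = 9.81 × 2.524 × 10⁻³ / 89 = 2.7821 × 10⁻⁴ s⁻².
N = √(2.7821 × 10⁻⁴) = 0.016680 rad s⁻¹ → T = 2π/N = 376.69 s ≈ 377 s.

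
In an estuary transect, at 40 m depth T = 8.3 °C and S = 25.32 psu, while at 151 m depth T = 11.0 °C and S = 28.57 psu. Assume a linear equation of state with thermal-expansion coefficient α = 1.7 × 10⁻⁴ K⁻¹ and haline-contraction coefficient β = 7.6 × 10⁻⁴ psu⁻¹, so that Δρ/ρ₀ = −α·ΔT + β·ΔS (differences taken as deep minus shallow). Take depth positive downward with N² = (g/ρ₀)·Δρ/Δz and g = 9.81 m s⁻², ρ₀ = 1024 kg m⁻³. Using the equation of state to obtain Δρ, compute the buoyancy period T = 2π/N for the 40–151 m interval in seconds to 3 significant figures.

471 s

ΔT = +2.7 K, ΔS = +3.25 psu (deep − shallow).
Δρ/ρ₀ = −αΔT + βΔS = -4.59 × 10⁻⁴ + 2.47 × 10⁻³ = 2.011 × 10⁻³, so Δρ ≈ 2.059 kg m⁻³.
N² = (g/ρ₀)·Δρ/Δz = g·(Δρ/ρ₀)/Δz = 9.81 × 2.011 × 10⁻³ / 111 = 1.7773 × 10⁻⁴ s⁻².
N = √(1.7773 × 10⁻⁴) = 0.013332 rad s⁻¹ → T = 2π/N = 471.29 s ≈ 471 s.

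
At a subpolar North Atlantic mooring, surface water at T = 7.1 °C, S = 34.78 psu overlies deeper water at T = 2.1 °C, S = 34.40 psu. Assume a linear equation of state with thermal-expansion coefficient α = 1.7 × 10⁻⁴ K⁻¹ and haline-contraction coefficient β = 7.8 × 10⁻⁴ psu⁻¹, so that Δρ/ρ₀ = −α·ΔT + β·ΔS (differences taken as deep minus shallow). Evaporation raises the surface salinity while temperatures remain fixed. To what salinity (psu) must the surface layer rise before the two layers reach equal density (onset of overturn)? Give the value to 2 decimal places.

Neutral buoyancy requires −α(T_deep − T_surf) + β(S_deep − S_surf′) = 0.
S_surf′ = S_deep − (α/β)·ΔT = 34.40 − (1.7 × 10⁻⁴/7.8 × 10⁻⁴)·(-5.0) = 35.4897 psu.
Increase required: 35.4897 − 34.78 = 0.7097 psu.

35.49 psu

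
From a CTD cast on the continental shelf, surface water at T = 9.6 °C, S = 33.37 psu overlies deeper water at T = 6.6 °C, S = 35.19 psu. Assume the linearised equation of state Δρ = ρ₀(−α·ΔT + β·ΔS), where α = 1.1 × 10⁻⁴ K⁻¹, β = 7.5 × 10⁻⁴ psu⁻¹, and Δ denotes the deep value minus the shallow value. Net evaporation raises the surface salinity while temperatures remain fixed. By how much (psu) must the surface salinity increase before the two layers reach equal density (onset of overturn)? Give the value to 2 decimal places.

2.26 psu

Neutral buoyancy requires −α(T_deep − T_surf) + β(S_deep − S_surf′) = 0.
S_surf′ = S_deep − (α/β)·ΔT = 35.19 − (1.1 × 10⁻⁴/7.5 × 10⁻⁴)·(-3.0) = 35.6300 psu.
Increase required: 35.6300 − 33.37 = 2.2600 psu.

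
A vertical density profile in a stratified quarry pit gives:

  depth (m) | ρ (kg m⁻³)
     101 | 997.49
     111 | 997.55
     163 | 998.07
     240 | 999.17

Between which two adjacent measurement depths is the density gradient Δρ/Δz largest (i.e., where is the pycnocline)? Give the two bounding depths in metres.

Compute the density gradient over each adjacent pair:
  101–111 m: Δρ/Δz = 0.06/10 = 6.0 × 10⁻³ kg m⁻⁴
  111–163 m: Δρ/Δz = 0.52/52 = 0.010 kg m⁻⁴
  163–240 m: Δρ/Δz = 1.10/77 = 0.014 kg m⁻⁴
The largest gradient is in the 163–240 m interval — the pycnocline.

163–240 m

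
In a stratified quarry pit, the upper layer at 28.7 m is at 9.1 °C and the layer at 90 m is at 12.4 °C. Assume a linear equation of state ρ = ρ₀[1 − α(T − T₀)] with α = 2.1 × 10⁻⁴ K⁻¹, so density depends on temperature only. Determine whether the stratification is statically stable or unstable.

unstable

ΔT = 12.4 − 9.1 = +3.3 K, so Δρ/ρ₀ = −αΔT = -6.93 × 10⁻⁴.
Δρ/ρ₀ < 0, so Δρ < 0: deeper water is lighter → statically unstable; the column would overturn.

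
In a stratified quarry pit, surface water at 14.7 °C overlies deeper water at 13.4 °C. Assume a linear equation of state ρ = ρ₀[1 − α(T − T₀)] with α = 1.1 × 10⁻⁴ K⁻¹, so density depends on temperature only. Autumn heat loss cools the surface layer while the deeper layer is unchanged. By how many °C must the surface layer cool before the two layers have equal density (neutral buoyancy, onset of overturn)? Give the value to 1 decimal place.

1.3 °C

With temperature the only control, equal density requires T_surf′ = T_deep.
T_surf′ = 13.4 °C.
Cooling required: 14.7 − 13.4 = 1.3 °C.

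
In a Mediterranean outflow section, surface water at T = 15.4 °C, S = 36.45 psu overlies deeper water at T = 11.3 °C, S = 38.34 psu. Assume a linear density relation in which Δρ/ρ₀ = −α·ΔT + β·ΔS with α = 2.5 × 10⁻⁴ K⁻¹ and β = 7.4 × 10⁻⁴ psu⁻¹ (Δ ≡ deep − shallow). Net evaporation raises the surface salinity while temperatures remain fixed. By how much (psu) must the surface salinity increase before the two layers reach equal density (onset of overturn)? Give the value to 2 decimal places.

Neutral buoyancy requires −α(T_deep − T_surf) + β(S_deep − S_surf′) = 0.
S_surf′ = S_deep − (α/β)·ΔT = 38.34 − (2.5 × 10⁻⁴/7.4 × 10⁻⁴)·(-4.1) = 39.7251 psu.
Increase required: 39.7251 − 36.45 = 3.2751 psu.

3.28 psu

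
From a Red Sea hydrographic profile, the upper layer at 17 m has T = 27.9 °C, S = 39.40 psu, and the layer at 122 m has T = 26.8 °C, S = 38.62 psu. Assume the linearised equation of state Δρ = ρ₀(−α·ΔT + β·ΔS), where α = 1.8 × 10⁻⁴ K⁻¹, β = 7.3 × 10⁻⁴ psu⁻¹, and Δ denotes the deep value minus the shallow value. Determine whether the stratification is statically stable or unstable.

unstable

ΔT = 26.8 − 27.9 = -1.1 K and ΔS = 38.62 − 39.40 = -0.78 psu (deep − shallow).
−αΔT = 1.98 × 10⁻⁴; βΔS = -5.694 × 10⁻⁴; sum Δρ/ρ₀ = -3.714 × 10⁻⁴.
Δρ/ρ₀ < 0, so Δρ < 0: deeper water is lighter → statically unstable; the column would overturn.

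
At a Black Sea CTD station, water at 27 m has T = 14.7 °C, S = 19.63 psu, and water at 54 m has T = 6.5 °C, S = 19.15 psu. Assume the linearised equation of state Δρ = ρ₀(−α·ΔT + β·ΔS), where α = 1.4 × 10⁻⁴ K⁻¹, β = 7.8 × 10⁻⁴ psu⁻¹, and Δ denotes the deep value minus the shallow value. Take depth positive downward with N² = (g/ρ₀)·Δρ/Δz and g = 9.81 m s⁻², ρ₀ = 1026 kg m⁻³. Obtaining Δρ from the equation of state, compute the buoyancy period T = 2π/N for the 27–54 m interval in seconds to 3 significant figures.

375 s

ΔT = -8.2 K, ΔS = -0.48 psu (deep − shallow).
Δρ/ρ₀ = −αΔT + βΔS = 1.148 × 10⁻³ − 3.744 × 10⁻⁴ = 7.736 × 10⁻⁴, so Δρ ≈ 0.7937 kg m⁻³.
N² = (g/ρ₀)·Δρ/Δz = g·(Δρ/ρ₀)/Δz = 9.81 × 7.736 × 10⁻⁴ / 27 = 2.8107 × 10⁻⁴ s⁻².
N = √(2.8107 × 10⁻⁴) = 0.016765 rad s⁻¹ → T = 2π/N = 374.78 s ≈ 375 s.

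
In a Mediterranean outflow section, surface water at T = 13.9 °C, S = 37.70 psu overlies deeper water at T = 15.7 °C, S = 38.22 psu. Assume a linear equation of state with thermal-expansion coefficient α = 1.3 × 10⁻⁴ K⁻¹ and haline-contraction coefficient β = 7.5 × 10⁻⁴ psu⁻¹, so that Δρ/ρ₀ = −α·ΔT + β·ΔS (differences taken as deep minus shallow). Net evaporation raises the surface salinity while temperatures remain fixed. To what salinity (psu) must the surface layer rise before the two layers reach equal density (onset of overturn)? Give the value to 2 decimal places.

Neutral buoyancy requires −α(T_deep − T_surf) + β(S_deep − S_surf′) = 0.
S_surf′ = S_deep − (α/β)·ΔT = 38.22 − (1.3 × 10⁻⁴/7.5 × 10⁻⁴)·(+1.8) = 37.9080 psu.
Increase required: 37.9080 − 37.70 = 0.2080 psu.

37.91 psu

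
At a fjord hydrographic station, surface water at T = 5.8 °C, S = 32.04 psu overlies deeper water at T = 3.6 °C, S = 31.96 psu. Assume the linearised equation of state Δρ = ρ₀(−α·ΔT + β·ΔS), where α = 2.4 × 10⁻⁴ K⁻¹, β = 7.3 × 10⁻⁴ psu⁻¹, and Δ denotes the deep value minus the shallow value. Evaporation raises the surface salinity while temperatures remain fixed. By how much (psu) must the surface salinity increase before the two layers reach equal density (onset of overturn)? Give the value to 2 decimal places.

0.64 psu

Neutral buoyancy requires −α(T_deep − T_surf) + β(S_deep − S_surf′) = 0.
S_surf′ = S_deep − (α/β)·ΔT = 31.96 − (2.4 × 10⁻⁴/7.3 × 10⁻⁴)·(-2.2) = 32.6833 psu.
Increase required: 32.6833 − 32.04 = 0.6433 psu.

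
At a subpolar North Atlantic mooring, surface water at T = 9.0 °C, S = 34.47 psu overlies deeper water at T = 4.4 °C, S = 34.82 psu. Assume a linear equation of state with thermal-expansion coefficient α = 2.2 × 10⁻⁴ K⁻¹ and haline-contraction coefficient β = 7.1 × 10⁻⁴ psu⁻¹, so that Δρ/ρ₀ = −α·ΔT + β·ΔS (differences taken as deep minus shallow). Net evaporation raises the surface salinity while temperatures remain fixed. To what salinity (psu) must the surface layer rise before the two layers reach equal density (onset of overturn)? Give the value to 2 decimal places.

Neutral buoyancy requires −α(T_deep − T_surf) + β(S_deep − S_surf′) = 0.
S_surf′ = S_deep − (α/β)·ΔT = 34.82 − (2.2 × 10⁻⁴/7.1 × 10⁻⁴)·(-4.6) = 36.2454 psu.
Increase required: 36.2454 − 34.47 = 1.7754 psu.

36.25 psu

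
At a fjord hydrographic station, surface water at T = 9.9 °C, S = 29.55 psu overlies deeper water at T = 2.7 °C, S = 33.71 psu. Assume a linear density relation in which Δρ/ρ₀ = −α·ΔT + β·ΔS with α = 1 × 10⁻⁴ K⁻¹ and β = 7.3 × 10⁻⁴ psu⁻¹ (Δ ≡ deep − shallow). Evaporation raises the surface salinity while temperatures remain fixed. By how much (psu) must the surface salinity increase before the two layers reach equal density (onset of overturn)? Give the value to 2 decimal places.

Neutral buoyancy requires −α(T_deep − T_surf) + β(S_deep − S_surf′) = 0.
S_surf′ = S_deep − (α/β)·ΔT = 33.71 − (1 × 10⁻⁴/7.3 × 10⁻⁴)·(-7.2) = 34.6963 psu.
Increase required: 34.6963 − 29.55 = 5.1463 psu.

5.15 psu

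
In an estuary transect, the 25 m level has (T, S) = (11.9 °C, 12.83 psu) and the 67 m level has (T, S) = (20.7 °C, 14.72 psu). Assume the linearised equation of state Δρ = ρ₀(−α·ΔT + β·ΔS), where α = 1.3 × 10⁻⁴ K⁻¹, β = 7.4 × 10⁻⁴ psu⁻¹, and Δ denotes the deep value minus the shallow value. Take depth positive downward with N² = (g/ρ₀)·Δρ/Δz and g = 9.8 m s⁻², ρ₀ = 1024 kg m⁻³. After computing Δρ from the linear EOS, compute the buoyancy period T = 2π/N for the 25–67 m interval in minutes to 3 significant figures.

13.6 min

ΔT = +8.8 K, ΔS = +1.89 psu (deep − shallow).
Δρ/ρ₀ = −αΔT + βΔS = -1.144 × 10⁻³ + 1.3986 × 10⁻³ = 2.546 × 10⁻⁴, so Δρ ≈ 0.2607 kg m⁻³.
N² = (g/ρ₀)·Δρ/Δz = g·(Δρ/ρ₀)/Δz = 9.8 × 2.546 × 10⁻⁴ / 42 = 5.9407 × 10⁻⁵ s⁻².
N = √(5.9407 × 10⁻⁵) = 7.7076 × 10⁻³ rad s⁻¹ → T = 2π/N = 815.19 s = 13.587 min ≈ 13.6 min.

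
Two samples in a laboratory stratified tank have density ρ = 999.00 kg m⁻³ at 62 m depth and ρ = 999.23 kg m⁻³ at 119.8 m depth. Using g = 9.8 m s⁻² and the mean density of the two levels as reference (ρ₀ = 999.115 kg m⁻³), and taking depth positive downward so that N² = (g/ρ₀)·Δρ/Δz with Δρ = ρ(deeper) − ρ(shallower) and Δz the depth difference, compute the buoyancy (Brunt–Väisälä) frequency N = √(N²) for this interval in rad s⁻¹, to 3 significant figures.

Δρ = 999.23 − 999.00 = 0.23 kg m⁻³ over Δz = 119.8 − 62 = 57.8 m.
N² = (9.8/999.115) × (0.23/57.8) = 3.9031 × 10⁻⁵ s⁻².
N = √(3.9031 × 10⁻⁵) = 6.2475 × 10⁻³ rad s⁻¹ ≈ 6.25 × 10⁻³ rad s⁻¹.
Since Δρ > 0 the layer is stably stratified.

6.25 × 10⁻³ rad s⁻¹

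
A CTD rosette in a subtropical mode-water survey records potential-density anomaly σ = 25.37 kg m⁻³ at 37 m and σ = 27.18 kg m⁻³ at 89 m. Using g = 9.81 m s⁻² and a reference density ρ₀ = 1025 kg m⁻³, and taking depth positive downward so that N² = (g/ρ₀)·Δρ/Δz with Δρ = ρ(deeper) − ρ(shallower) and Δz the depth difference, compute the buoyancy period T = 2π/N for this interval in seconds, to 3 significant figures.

Δρ = 1027.18 − 1025.37 = 1.81 kg m⁻³ over Δz = 89 − 37 = 52 m.
N² = (9.81/1025) × (1.81/52) = 3.3314 × 10⁻⁴ s⁻².
N = √(3.3314 × 10⁻⁴) = 0.018252 rad s⁻¹, so T = 2π/N = 344.25 s ≈ 344 s.

344 s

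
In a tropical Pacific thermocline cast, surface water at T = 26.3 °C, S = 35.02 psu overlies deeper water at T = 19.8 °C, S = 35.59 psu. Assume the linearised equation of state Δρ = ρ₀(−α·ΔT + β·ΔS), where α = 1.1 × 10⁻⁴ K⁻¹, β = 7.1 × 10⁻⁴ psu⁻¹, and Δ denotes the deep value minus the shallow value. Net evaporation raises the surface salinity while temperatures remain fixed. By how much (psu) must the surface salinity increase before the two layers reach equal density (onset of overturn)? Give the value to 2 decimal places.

Neutral buoyancy requires −α(T_deep − T_surf) + β(S_deep − S_surf′) = 0.
S_surf′ = S_deep − (α/β)·ΔT = 35.59 − (1.1 × 10⁻⁴/7.1 × 10⁻⁴)·(-6.5) = 36.5970 psu.
Increase required: 36.5970 − 35.02 = 1.5770 psu.

1.58 psu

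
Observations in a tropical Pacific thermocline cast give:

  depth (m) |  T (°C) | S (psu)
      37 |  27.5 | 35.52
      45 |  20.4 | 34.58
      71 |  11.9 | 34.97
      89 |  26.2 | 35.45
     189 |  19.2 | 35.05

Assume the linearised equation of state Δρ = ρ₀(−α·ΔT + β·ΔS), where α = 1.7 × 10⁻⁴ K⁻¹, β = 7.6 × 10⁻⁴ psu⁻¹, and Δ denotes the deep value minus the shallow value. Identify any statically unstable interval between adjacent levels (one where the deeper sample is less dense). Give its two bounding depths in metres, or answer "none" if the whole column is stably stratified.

71–89 m

Evaluate Δρ/ρ₀ = −αΔT + βΔS across each adjacent pair:
  37–45 m: −αΔT+βΔS = −(1.7 × 10⁻⁴)(-7.1)+(7.6 × 10⁻⁴)(-0.94) = 4.9 × 10⁻⁴ → stable
  45–71 m: −αΔT+βΔS = −(1.7 × 10⁻⁴)(-8.5)+(7.6 × 10⁻⁴)(+0.39) = 1.7 × 10⁻³ → stable
  71–89 m: −αΔT+βΔS = −(1.7 × 10⁻⁴)(+14.3)+(7.6 × 10⁻⁴)(+0.48) = -2.1 × 10⁻³ → UNSTABLE
  89–189 m: −αΔT+βΔS = −(1.7 × 10⁻⁴)(-7.0)+(7.6 × 10⁻⁴)(-0.40) = 8.9 × 10⁻⁴ → stable
The 71–89 m interval has Δρ < 0: lighter water underlies denser water.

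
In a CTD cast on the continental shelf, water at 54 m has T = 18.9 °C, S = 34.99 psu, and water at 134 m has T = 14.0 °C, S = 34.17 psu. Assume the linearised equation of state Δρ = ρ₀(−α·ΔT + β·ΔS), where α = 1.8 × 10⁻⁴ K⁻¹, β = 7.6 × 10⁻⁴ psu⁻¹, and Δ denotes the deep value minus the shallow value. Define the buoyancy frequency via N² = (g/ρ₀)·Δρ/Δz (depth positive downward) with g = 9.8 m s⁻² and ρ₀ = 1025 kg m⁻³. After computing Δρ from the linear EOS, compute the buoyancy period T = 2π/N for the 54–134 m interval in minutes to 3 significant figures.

18.6 min

ΔT = -4.9 K, ΔS = -0.82 psu (deep − shallow).
Δρ/ρ₀ = −αΔT + βΔS = 8.82 × 10⁻⁴ − 6.232 × 10⁻⁴ = 2.588 × 10⁻⁴, so Δρ ≈ 0.2653 kg m⁻³.
N² = (g/ρ₀)·Δρ/Δz = g·(Δρ/ρ₀)/Δz = 9.8 × 2.588 × 10⁻⁴ / 80 = 3.1703 × 10⁻⁵ s⁻².
N = √(3.1703 × 10⁻⁵) = 5.6305 × 10⁻³ rad s⁻¹ → T = 2π/N = 1.1159 × 10³ s = 18.598 min ≈ 18.6 min.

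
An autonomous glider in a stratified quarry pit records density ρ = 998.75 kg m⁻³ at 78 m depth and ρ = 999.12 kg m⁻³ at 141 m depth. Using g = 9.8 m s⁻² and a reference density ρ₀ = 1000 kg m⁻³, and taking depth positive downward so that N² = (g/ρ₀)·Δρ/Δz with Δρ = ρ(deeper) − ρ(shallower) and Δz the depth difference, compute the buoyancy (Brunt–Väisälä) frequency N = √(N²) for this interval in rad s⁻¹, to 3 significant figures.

7.59 × 10⁻³ rad s⁻¹

Δρ = 999.12 − 998.75 = 0.37 kg m⁻³ over Δz = 141 − 78 = 63 m.
N² = (9.8/1000) × (0.37/63) = 5.7556 × 10⁻⁵ s⁻².
N = √(5.7556 × 10⁻⁵) = 7.5866 × 10⁻³ rad s⁻¹ ≈ 7.59 × 10⁻³ rad s⁻¹.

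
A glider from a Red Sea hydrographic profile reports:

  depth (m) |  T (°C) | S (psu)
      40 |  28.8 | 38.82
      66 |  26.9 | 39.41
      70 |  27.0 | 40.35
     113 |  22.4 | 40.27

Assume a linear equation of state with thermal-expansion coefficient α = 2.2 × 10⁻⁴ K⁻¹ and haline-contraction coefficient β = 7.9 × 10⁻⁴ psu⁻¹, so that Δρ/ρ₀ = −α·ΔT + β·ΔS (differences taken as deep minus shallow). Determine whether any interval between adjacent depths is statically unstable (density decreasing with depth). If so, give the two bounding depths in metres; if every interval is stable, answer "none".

Evaluate Δρ/ρ₀ = −αΔT + βΔS across each adjacent pair:
  40–66 m: −αΔT+βΔS = −(2.2 × 10⁻⁴)(-1.9)+(7.9 × 10⁻⁴)(+0.59) = 8.8 × 10⁻⁴ → stable
  66–70 m: −αΔT+βΔS = −(2.2 × 10⁻⁴)(+0.1)+(7.9 × 10⁻⁴)(+0.94) = 7.2 × 10⁻⁴ → stable
  70–113 m: −αΔT+βΔS = −(2.2 × 10⁻⁴)(-4.6)+(7.9 × 10⁻⁴)(-0.08) = 9.5 × 10⁻⁴ → stable
Every interval has Δρ > 0: the column is stably stratified throughout.

none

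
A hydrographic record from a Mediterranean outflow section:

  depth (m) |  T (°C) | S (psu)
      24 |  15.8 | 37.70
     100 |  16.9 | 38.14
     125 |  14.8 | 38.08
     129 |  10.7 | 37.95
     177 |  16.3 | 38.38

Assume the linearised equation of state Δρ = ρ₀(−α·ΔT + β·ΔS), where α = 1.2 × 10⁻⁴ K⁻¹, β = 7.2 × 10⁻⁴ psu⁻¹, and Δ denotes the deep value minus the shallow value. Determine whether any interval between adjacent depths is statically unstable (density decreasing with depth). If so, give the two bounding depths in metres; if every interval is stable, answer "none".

129–177 m

Evaluate Δρ/ρ₀ = −αΔT + βΔS across each adjacent pair:
  24–100 m: −αΔT+βΔS = −(1.2 × 10⁻⁴)(+1.1)+(7.2 × 10⁻⁴)(+0.44) = 1.8 × 10⁻⁴ → stable
  100–125 m: −αΔT+βΔS = −(1.2 × 10⁻⁴)(-2.1)+(7.2 × 10⁻⁴)(-0.06) = 2.1 × 10⁻⁴ → stable
  125–129 m: −αΔT+βΔS = −(1.2 × 10⁻⁴)(-4.1)+(7.2 × 10⁻⁴)(-0.13) = 4.0 × 10⁻⁴ → stable
  129–177 m: −αΔT+βΔS = −(1.2 × 10⁻⁴)(+5.6)+(7.2 × 10⁻⁴)(+0.43) = -3.6 × 10⁻⁴ → UNSTABLE
The 129–177 m interval has Δρ < 0: lighter water underlies denser water.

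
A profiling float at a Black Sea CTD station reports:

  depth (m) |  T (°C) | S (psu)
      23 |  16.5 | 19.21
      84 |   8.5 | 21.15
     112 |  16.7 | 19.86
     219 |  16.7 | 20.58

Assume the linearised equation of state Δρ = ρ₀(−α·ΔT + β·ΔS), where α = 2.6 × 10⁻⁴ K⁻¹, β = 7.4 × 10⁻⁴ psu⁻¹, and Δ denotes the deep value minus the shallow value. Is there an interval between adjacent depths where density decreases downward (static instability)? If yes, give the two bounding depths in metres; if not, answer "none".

84–112 m

Evaluate Δρ/ρ₀ = −αΔT + βΔS across each adjacent pair:
  23–84 m: −αΔT+βΔS = −(2.6 × 10⁻⁴)(-8.0)+(7.4 × 10⁻⁴)(+1.94) = 3.5 × 10⁻³ → stable
  84–112 m: −αΔT+βΔS = −(2.6 × 10⁻⁴)(+8.2)+(7.4 × 10⁻⁴)(-1.29) = -3.1 × 10⁻³ → UNSTABLE
  112–219 m: −αΔT+βΔS = −(2.6 × 10⁻⁴)(+0.0)+(7.4 × 10⁻⁴)(+0.72) = 5.3 × 10⁻⁴ → stable
The 84–112 m interval has Δρ < 0: lighter water underlies denser water.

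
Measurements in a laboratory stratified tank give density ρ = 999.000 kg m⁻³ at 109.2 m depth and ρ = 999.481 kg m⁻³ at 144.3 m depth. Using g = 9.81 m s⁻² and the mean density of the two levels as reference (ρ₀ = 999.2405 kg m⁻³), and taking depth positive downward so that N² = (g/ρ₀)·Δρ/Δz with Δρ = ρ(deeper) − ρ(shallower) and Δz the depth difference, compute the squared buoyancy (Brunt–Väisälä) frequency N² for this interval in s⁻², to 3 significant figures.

Δρ = 999.481 − 999.000 = 0.481 kg m⁻³ over Δz = 144.3 − 109.2 = 35.1 m.
N² = (9.81/999.2405) × (0.481/35.1) = 1.3454 × 10⁻⁴ s⁻² ≈ 1.35 × 10⁻⁴ s⁻².

1.35 × 10⁻⁴ s⁻²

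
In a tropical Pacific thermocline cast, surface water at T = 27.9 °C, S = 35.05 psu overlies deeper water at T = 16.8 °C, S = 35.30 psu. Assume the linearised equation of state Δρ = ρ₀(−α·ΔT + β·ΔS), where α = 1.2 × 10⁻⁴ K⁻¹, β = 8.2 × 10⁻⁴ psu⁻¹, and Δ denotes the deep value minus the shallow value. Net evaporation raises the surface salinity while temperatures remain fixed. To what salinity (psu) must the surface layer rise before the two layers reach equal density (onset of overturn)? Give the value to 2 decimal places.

Neutral buoyancy requires −α(T_deep − T_surf) + β(S_deep − S_surf′) = 0.
S_surf′ = S_deep − (α/β)·ΔT = 35.30 − (1.2 × 10⁻⁴/8.2 × 10⁻⁴)·(-11.1) = 36.9244 psu.
Increase required: 36.9244 − 35.05 = 1.8744 psu.

36.92 psu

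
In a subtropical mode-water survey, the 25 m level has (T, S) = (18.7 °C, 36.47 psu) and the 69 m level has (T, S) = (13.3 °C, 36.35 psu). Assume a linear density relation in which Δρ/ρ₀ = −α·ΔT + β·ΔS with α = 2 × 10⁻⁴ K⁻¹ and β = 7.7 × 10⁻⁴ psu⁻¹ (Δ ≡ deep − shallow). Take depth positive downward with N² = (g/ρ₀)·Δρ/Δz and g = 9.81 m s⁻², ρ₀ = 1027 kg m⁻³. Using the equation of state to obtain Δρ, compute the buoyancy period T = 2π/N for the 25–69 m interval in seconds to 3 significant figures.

423 s

ΔT = -5.4 K, ΔS = -0.12 psu (deep − shallow).
Δρ/ρ₀ = −αΔT + βΔS = 1.08 × 10⁻³ − 9.24 × 10⁻⁵ = 9.876 × 10⁻⁴, so Δρ ≈ 1.014 kg m⁻³.
N² = (g/ρ₀)·Δρ/Δz = g·(Δρ/ρ₀)/Δz = 9.81 × 9.876 × 10⁻⁴ / 44 = 2.2019 × 10⁻⁴ s⁻².
N = √(2.2019 × 10⁻⁴) = 0.014839 rad s⁻¹ → T = 2π/N = 423.42 s ≈ 423 s.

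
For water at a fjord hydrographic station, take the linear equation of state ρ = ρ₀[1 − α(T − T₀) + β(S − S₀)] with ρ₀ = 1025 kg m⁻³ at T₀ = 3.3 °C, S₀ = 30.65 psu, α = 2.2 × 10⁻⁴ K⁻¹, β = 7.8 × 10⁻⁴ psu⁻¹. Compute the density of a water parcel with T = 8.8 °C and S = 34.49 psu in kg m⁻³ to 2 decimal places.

T − T₀ = +5.5 K, S − S₀ = +3.84 psu.
Bracket = 1 − α·(+5.5) + β·(+3.84) = 1 + (1.7852 × 10⁻³) = 1.0017852.
ρ = 1025 × 1.0017852 = 1026.83 kg m⁻³.

1026.83 kg m⁻³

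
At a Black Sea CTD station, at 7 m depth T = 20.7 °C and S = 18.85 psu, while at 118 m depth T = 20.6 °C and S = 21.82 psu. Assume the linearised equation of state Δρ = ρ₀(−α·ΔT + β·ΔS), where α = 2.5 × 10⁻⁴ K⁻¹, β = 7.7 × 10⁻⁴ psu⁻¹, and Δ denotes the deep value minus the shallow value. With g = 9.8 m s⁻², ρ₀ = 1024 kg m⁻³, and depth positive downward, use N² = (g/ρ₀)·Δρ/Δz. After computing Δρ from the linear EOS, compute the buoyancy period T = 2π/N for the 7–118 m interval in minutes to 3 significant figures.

ΔT = -0.1 K, ΔS = +2.97 psu (deep − shallow).
Δρ/ρ₀ = −αΔT + βΔS = 2.50 × 10⁻⁵ + 2.2869 × 10⁻³ = 2.3119 × 10⁻³, so Δρ ≈ 2.367 kg m⁻³.
N² = (g/ρ₀)·Δρ/Δz = g·(Δρ/ρ₀)/Δz = 9.8 × 2.3119 × 10⁻³ / 111 = 2.0411 × 10⁻⁴ s⁻².
N = √(2.0411 × 10⁻⁴) = 0.014287 rad s⁻¹ → T = 2π/N = 439.78 s = 7.3297 min ≈ 7.33 min.

7.33 min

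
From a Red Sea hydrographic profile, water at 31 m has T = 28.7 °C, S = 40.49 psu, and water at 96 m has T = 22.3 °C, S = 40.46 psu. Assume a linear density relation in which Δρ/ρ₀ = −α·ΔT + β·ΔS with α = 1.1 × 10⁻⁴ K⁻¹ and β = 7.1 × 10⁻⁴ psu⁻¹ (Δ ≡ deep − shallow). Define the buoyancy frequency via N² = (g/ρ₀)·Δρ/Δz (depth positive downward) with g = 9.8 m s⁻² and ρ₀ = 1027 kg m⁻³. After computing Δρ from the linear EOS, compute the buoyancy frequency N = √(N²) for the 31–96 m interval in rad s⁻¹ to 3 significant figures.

0.0101 rad s⁻¹

ΔT = -6.4 K, ΔS = -0.03 psu (deep − shallow).
Δρ/ρ₀ = −αΔT + βΔS = 7.04 × 10⁻⁴ − 2.13 × 10⁻⁵ = 6.827 × 10⁻⁴, so Δρ ≈ 0.7011 kg m⁻³.
N² = (g/ρ₀)·Δρ/Δz = g·(Δρ/ρ₀)/Δz = 9.8 × 6.827 × 10⁻⁴ / 65 = 1.0293 × 10⁻⁴ s⁻².
N = √(1.0293 × 10⁻⁴) = 0.010145 rad s⁻¹ ≈ 0.0101 rad s⁻¹.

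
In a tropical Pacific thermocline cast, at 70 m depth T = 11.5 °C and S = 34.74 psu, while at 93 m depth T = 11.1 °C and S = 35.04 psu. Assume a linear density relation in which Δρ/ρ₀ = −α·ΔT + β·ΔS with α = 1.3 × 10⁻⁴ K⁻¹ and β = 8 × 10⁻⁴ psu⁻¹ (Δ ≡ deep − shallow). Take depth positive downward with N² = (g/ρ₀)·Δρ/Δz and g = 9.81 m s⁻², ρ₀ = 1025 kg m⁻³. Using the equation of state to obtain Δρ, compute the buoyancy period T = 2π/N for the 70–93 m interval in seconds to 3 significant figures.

ΔT = -0.4 K, ΔS = +0.30 psu (deep − shallow).
Δρ/ρ₀ = −αΔT + βΔS = 5.20 × 10⁻⁵ + 2.40 × 10⁻⁴ = 2.92 × 10⁻⁴, so Δρ ≈ 0.2993 kg m⁻³.
N² = (g/ρ₀)·Δρ/Δz = g·(Δρ/ρ₀)/Δz = 9.81 × 2.92 × 10⁻⁴ / 23 = 1.2454 × 10⁻⁴ s⁻².
N = √(1.2454 × 10⁻⁴) = 0.011160 rad s⁻¹ → T = 2π/N = 563.01 s ≈ 563 s.

563 s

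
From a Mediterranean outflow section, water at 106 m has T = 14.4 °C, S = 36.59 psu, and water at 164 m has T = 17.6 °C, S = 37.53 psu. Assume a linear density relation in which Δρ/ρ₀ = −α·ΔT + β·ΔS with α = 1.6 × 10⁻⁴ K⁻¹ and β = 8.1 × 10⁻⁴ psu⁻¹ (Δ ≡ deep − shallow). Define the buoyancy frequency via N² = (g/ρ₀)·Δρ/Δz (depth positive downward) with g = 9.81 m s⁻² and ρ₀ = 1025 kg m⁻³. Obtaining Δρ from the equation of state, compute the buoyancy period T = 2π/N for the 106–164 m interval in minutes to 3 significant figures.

16.1 min

ΔT = +3.2 K, ΔS = +0.94 psu (deep − shallow).
Δρ/ρ₀ = −αΔT + βΔS = -5.12 × 10⁻⁴ + 7.614 × 10⁻⁴ = 2.494 × 10⁻⁴, so Δρ ≈ 0.2556 kg m⁻³.
N² = (g/ρ₀)·Δρ/Δz = g·(Δρ/ρ₀)/Δz = 9.81 × 2.494 × 10⁻⁴ / 58 = 4.2183 × 10⁻⁵ s⁻².
N = √(4.2183 × 10⁻⁵) = 6.4948 × 10⁻³ rad s⁻¹ → T = 2π/N = 967.42 s = 16.124 min ≈ 16.1 min.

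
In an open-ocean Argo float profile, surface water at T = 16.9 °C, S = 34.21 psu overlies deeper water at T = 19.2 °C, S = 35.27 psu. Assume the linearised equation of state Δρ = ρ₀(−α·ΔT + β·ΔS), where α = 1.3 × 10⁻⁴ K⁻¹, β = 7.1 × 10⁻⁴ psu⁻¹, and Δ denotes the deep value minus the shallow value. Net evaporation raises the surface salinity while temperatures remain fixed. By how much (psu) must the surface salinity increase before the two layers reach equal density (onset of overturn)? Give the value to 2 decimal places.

0.64 psu

Neutral buoyancy requires −α(T_deep − T_surf) + β(S_deep − S_surf′) = 0.
S_surf′ = S_deep − (α/β)·ΔT = 35.27 − (1.3 × 10⁻⁴/7.1 × 10⁻⁴)·(+2.3) = 34.8489 psu.
Increase required: 34.8489 − 34.21 = 0.6389 psu.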